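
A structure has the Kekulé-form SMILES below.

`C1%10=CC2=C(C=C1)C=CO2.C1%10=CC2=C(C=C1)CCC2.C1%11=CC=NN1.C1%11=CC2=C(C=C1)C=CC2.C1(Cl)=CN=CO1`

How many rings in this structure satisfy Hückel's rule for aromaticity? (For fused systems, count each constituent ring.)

6

The SMILES encodes a six-membered carbon ring with three alternating C=C double bonds, fused to a five-membered ring containing one oxygen and two C=C double bonds; a six-membered carbon ring with three alternating C=C double bonds, fused to a saturated five-membered carbon ring; a five-membered ring with two adjacent nitrogens (one bearing H, one in a double bond) and two double bonds; a six-membered carbon ring with three alternating C=C double bonds, fused to a five-membered carbon ring containing one C=C double bond and one sp³ carbon; a five-membered ring with an oxygen at position 1 and a nitrogen at position 3 (in a C=N bond), with two double bonds.
The fused 6/5-membered bicyclic (with one oxygen) is a single π system with 9 sp² atoms and 10 π electrons from ring double bonds plus a heteroatom lone pair. 10 = 4(2)+2, so the system is aromatic and both rings count as aromatic (benzofuran).
The 6-membered ring is planar and fully conjugated; 3 ring double bonds give 6 π electrons. Since 6 = 4n+2 (n=1), it is aromatic (benzene ring).
The 5-membered ring has three sp³ carbons, so it is not fully conjugated — not aromatic (cyclopentane ring).
The 5-membered ring with two adjacent nitrogens (one N–H, one =N–) is fully conjugated (every ring atom contributes a p orbital); 2 ring double bonds (4 π electrons) plus a heteroatom lone pair (2) give 6 π electrons. Since 6 = 4n+2 (n=1), it is aromatic (pyrazole).
The second 6-membered ring is planar and fully conjugated; 3 ring double bonds give 6 π electrons. 6 = 4(1)+2, so it is aromatic (benzene ring).
The second 5-membered ring has one sp³ carbon, so it is not fully conjugated — not aromatic (cyclopentene ring).
The 5-membered ring with one oxygen and one =N– is planar and fully conjugated; 2 ring double bonds (4 π electrons) plus a heteroatom lone pair (2) give 6 π electrons. That satisfies 4n+2 with n=1, so it is aromatic (oxazole).
6 of the 8 rings are aromatic. Total: 6.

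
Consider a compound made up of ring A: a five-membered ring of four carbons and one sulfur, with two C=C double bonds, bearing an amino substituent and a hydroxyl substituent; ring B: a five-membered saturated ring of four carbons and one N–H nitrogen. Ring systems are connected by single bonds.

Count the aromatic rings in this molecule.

Ring A is planar and fully conjugated; 2 ring double bonds (4 π electrons) plus a heteroatom lone pair (2) give 6 π electrons. Since 6 = 4n+2 (n=1), ring A is aromatic (thiophene).
Ring B has only sp³ atoms, so it is not fully conjugated — not aromatic (pyrrolidine).
Aromatic: A. Total: 1.

1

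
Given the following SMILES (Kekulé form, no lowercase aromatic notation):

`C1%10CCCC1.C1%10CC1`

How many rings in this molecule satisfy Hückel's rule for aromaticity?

The SMILES encodes a five-membered saturated carbon ring; a three-membered saturated carbon ring.
The 5-membered ring has only sp³ atoms, so it is not fully conjugated — not aromatic (cyclopentane).
The 3-membered ring has only sp³ atoms, so it is not fully conjugated — not aromatic (cyclopropane).
None of the rings are aromatic. Total: 0.

0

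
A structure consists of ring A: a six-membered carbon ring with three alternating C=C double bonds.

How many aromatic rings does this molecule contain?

Ring A has a continuous p-orbital overlap around the ring; 3 ring double bonds give 6 π electrons. That satisfies 4n+2 with n=1, so ring A is aromatic (benzene).

1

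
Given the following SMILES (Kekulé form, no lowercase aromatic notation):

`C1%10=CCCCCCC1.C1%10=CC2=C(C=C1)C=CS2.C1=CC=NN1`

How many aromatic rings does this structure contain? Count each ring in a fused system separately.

3

The SMILES encodes an eight-membered carbon ring with one C=C double bond; a six-membered carbon ring with three alternating C=C double bonds, fused to a five-membered ring containing one sulfur and two C=C double bonds; a five-membered ring with two adjacent nitrogens (one bearing H, one in a double bond) and two double bonds.
The 8-membered ring has six sp³ carbons, so it is not fully conjugated — not aromatic (cyclooctene).
The fused 6/5-membered bicyclic (with one sulfur) is a single π system with 9 sp² atoms and 10 π electrons from ring double bonds plus a heteroatom lone pair. 10 = 4(2)+2, so the system is aromatic and both rings count as aromatic (benzothiophene).
The 5-membered ring with two adjacent nitrogens (one N–H, one =N–) is fully conjugated (every ring atom contributes a p orbital); 2 ring double bonds (4 π electrons) plus a heteroatom lone pair (2) give 6 π electrons. That satisfies 4n+2 with n=1, so it is aromatic (pyrazole).
3 of the 4 rings are aromatic. Total: 3.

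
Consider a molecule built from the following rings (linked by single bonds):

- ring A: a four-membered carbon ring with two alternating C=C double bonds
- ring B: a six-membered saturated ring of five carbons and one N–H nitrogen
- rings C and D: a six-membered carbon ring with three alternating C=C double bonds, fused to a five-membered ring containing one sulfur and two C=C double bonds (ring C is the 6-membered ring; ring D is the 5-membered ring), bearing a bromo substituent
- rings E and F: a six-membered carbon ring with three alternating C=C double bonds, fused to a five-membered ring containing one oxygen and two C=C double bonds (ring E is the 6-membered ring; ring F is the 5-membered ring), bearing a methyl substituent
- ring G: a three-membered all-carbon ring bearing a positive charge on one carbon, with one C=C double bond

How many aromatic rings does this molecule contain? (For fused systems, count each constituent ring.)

Ring A has only sp² ring atoms; a planar conformation would have a fully conjugated π system of 4 electrons. But 4 = 4(1), which is 4n not 4n+2, so ring A is not aromatic (cyclobutadiene) — cyclobutadiene is antiaromatic and distorts to a rectangle.
Ring B has only sp³ atoms, so it is not fully conjugated — not aromatic (piperidine).
Rings C and D form a fused bicyclic system (with one sulfur) with 9 sp² atoms and 10 π electrons from ring double bonds plus a heteroatom lone pair. 10 = 4(2)+2, so the system is aromatic and both rings count as aromatic (benzothiophene).
Rings E and F form a fused bicyclic system (with one oxygen) with 9 sp² atoms and 10 π electrons from ring double bonds plus a heteroatom lone pair. 10 = 4(2)+2, so the system is aromatic and both rings count as aromatic (benzofuran).
Ring G is fully conjugated (every ring atom contributes a p orbital); 1 ring double bond (2 π electrons) plus the carbocation's empty p orbital (0, but keeps the ring conjugated) give 2 π electrons. Since 2 = 4n+2 (n=0), ring G is aromatic (cyclopropenyl cation).
Aromatic: C, D, E, F, G. Total: 5.

5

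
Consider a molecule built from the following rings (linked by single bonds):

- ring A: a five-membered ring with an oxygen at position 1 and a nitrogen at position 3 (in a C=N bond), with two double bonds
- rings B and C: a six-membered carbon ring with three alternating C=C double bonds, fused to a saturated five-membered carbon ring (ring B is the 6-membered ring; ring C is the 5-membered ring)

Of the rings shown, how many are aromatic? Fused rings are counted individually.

2

Ring A has a continuous p-orbital overlap around the ring; 2 ring double bonds (4 π electrons) plus a heteroatom lone pair (2) give 6 π electrons. That satisfies 4n+2 with n=1, so ring A is aromatic (oxazole).
Ring B is fully conjugated (every ring atom contributes a p orbital); 3 ring double bonds give 6 π electrons. That satisfies 4n+2 with n=1, so ring B is aromatic (benzene ring).
Ring C has three sp³ carbons, so it is not fully conjugated — not aromatic (cyclopentane ring).
Aromatic: A, B. Total: 2.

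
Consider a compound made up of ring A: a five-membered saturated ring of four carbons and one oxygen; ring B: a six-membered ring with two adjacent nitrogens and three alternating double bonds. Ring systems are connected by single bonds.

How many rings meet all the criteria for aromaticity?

1

Ring A has only sp³ atoms, so it is not fully conjugated — not aromatic (tetrahydrofuran).
Ring B is fully conjugated (every ring atom contributes a p orbital); 3 ring double bonds give 6 π electrons. That satisfies 4n+2 with n=1, so ring B is aromatic (pyridazine).
Aromatic: B. Total: 1.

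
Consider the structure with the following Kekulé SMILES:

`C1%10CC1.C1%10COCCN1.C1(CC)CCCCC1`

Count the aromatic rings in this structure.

The SMILES encodes a three-membered saturated carbon ring; a six-membered saturated ring with an oxygen and an N–H nitrogen at positions 1 and 4; a six-membered saturated carbon ring.
The 3-membered ring has only sp³ atoms, so it is not fully conjugated — not aromatic (cyclopropane).
The 6-membered ring with one oxygen and one N–H (1,4) has only sp³ atoms, so it is not fully conjugated — not aromatic (morpholine).
The 6-membered ring has only sp³ atoms, so it is not fully conjugated — not aromatic (cyclohexane).
None of the rings are aromatic. Total: 0.

0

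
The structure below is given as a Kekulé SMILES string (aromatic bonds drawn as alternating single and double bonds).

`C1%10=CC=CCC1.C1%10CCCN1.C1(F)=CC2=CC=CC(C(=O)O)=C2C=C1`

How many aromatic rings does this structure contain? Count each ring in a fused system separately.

The SMILES encodes a six-membered carbon ring with two conjugated C=C double bonds and two sp³ carbons; a five-membered saturated ring of four carbons and one N–H nitrogen; two fused six-membered carbon rings, each with three alternating C=C double bonds.
The 6-membered ring has two sp³ carbons, so it is not fully conjugated — not aromatic (1,3-cyclohexadiene).
The 5-membered ring with one N–H has only sp³ atoms, so it is not fully conjugated — not aromatic (pyrrolidine).
The fused 6/6-membered bicyclic is a single π system with 10 sp² atoms and 10 π electrons from ring double bonds. 10 = 4(2)+2, so the system is aromatic and both rings count as aromatic (naphthalene).
2 of the 4 rings are aromatic. Total: 2.

2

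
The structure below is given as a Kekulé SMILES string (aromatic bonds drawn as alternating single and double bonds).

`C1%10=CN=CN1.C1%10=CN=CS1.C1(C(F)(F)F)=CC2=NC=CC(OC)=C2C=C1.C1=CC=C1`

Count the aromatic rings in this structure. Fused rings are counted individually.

The SMILES encodes a five-membered ring with nitrogens at positions 1 and 3 (one bearing H, one in a C=N bond) and two double bonds; a five-membered ring with a sulfur at position 1 and a nitrogen at position 3 (in a C=N bond), with two double bonds; two fused six-membered rings, each with three alternating double bonds; one ring is all carbon and the other has one ring nitrogen; a four-membered carbon ring with two alternating C=C double bonds.
The 5-membered ring with two nitrogens (one N–H, one =N–) has a continuous p-orbital overlap around the ring; 2 ring double bonds (4 π electrons) plus a heteroatom lone pair (2) give 6 π electrons. That satisfies 4n+2 with n=1, so it is aromatic (imidazole).
The 5-membered ring with one sulfur and one =N– has a continuous p-orbital overlap around the ring; 2 ring double bonds (4 π electrons) plus a heteroatom lone pair (2) give 6 π electrons. Since 6 = 4n+2 (n=1), it is aromatic (thiazole).
The fused 6/6-membered bicyclic (with one nitrogen) is a single π system with 10 sp² atoms and 10 π electrons from ring double bonds. 10 = 4(2)+2, so the system is aromatic and both rings count as aromatic (quinoline).
The 4-membered ring has only sp² ring atoms; a planar conformation would have a fully conjugated π system of 4 electrons. But 4 = 4(1), which is 4n not 4n+2, so it is not aromatic (cyclobutadiene) — cyclobutadiene is antiaromatic and distorts to a rectangle.
4 of the 5 rings are aromatic. Total: 4.

4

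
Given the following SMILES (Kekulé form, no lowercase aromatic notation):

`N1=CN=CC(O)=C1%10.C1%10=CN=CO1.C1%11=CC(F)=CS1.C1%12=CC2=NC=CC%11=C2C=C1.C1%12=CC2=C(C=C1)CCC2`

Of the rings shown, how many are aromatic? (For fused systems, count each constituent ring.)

The SMILES encodes a six-membered ring with nitrogens at positions 1 and 3 and three alternating double bonds; a five-membered ring with an oxygen at position 1 and a nitrogen at position 3 (in a C=N bond), with two double bonds; a five-membered ring of four carbons and one sulfur, with two C=C double bonds; two fused six-membered rings, each with three alternating double bonds; one ring is all carbon and the other has one ring nitrogen; a six-membered carbon ring with three alternating C=C double bonds, fused to a saturated five-membered carbon ring.
The 6-membered ring with two nitrogens (1,3) is planar and fully conjugated; 3 ring double bonds give 6 π electrons. 6 = 4(1)+2, so it is aromatic (pyrimidine).
The 5-membered ring with one oxygen and one =N– is planar and fully conjugated; 2 ring double bonds (4 π electrons) plus a heteroatom lone pair (2) give 6 π electrons. That satisfies 4n+2 with n=1, so it is aromatic (oxazole).
The 5-membered ring with one sulfur has a continuous p-orbital overlap around the ring; 2 ring double bonds (4 π electrons) plus a heteroatom lone pair (2) give 6 π electrons. Since 6 = 4n+2 (n=1), it is aromatic (thiophene).
The fused 6/6-membered bicyclic (with one nitrogen) is a single π system with 10 sp² atoms and 10 π electrons from ring double bonds. 10 = 4(2)+2, so the system is aromatic and both rings count as aromatic (quinoline).
The 6-membered ring is fully conjugated (every ring atom contributes a p orbital); 3 ring double bonds give 6 π electrons. That satisfies 4n+2 with n=1, so it is aromatic (benzene ring).
The 5-membered ring has three sp³ carbons, so it is not fully conjugated — not aromatic (cyclopentane ring).
6 of the 7 rings are aromatic. Total: 6.

6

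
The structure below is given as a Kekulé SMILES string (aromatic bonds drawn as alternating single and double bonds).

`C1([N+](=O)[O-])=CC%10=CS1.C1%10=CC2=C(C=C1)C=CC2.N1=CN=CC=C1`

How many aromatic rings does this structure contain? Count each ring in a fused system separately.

3

The SMILES encodes a five-membered ring of four carbons and one sulfur, with two C=C double bonds; a six-membered carbon ring with three alternating C=C double bonds, fused to a five-membered carbon ring containing one C=C double bond and one sp³ carbon; a six-membered ring with nitrogens at positions 1 and 3 and three alternating double bonds.
The 5-membered ring with one sulfur has a continuous p-orbital overlap around the ring; 2 ring double bonds (4 π electrons) plus a heteroatom lone pair (2) give 6 π electrons. Since 6 = 4n+2 (n=1), it is aromatic (thiophene).
The 6-membered ring is planar and fully conjugated; 3 ring double bonds give 6 π electrons. 6 = 4(1)+2, so it is aromatic (benzene ring).
The 5-membered ring has one sp³ carbon, so it is not fully conjugated — not aromatic (cyclopentene ring).
The 6-membered ring with two nitrogens (1,3) has a continuous p-orbital overlap around the ring; 3 ring double bonds give 6 π electrons. 6 = 4(1)+2, so it is aromatic (pyrimidine).
3 of the 4 rings are aromatic. Total: 3.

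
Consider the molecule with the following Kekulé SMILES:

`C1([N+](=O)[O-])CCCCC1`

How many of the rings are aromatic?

0

The SMILES encodes a six-membered saturated carbon ring.
The 6-membered ring has only sp³ atoms, so it is not fully conjugated — not aromatic (cyclohexane).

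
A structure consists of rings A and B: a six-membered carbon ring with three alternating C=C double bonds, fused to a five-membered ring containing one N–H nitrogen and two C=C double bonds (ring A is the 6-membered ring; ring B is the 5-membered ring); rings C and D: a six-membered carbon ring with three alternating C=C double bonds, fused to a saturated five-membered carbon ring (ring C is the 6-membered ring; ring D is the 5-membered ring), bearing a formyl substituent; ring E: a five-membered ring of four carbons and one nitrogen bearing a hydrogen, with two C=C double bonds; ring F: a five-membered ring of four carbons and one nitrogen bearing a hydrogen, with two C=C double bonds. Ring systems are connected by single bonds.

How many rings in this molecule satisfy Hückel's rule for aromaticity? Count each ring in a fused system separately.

Rings A and B form a fused bicyclic system (with one N–H) with 9 sp² atoms and 10 π electrons from ring double bonds plus a heteroatom lone pair. 10 = 4(2)+2, so the system is aromatic and both rings count as aromatic (indole).
Ring C is planar and fully conjugated; 3 ring double bonds give 6 π electrons. 6 = 4(1)+2, so ring C is aromatic (benzene ring).
Ring D has three sp³ carbons, so it is not fully conjugated — not aromatic (cyclopentane ring).
Ring E is planar and fully conjugated; 2 ring double bonds (4 π electrons) plus a heteroatom lone pair (2) give 6 π electrons. That satisfies 4n+2 with n=1, so ring E is aromatic (pyrrole).
Ring F has a continuous p-orbital overlap around the ring; 2 ring double bonds (4 π electrons) plus a heteroatom lone pair (2) give 6 π electrons. That satisfies 4n+2 with n=1, so ring F is aromatic (pyrrole).
Aromatic: A, B, C, E, F. Total: 5.

5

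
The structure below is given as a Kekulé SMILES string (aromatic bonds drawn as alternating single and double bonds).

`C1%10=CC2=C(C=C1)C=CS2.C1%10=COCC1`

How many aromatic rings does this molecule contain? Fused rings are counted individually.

2

The SMILES encodes a six-membered carbon ring with three alternating C=C double bonds, fused to a five-membered ring containing one sulfur and two C=C double bonds; a five-membered ring of four carbons and one oxygen, with one C=C double bond and two sp³ carbons.
The fused 6/5-membered bicyclic (with one sulfur) is a single π system with 9 sp² atoms and 10 π electrons from ring double bonds plus a heteroatom lone pair. 10 = 4(2)+2, so the system is aromatic and both rings count as aromatic (benzothiophene).
The 5-membered ring with one oxygen has two sp³ carbons, so it is not fully conjugated — not aromatic (2,3-dihydrofuran).
2 of the 3 rings are aromatic. Total: 2.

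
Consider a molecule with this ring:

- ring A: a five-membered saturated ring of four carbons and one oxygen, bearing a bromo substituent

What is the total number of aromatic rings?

0

Ring A has only sp³ atoms, so it is not fully conjugated — not aromatic (tetrahydrofuran).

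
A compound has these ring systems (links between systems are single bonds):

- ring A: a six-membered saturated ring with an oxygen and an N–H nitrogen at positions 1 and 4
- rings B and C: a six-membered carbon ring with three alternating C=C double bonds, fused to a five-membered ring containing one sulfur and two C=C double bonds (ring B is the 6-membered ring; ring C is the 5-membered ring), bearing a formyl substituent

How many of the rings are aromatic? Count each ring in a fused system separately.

Ring A has only sp³ atoms, so it is not fully conjugated — not aromatic (morpholine).
Rings B and C form a fused bicyclic system (with one sulfur) with 9 sp² atoms and 10 π electrons from ring double bonds plus a heteroatom lone pair. 10 = 4(2)+2, so the system is aromatic and both rings count as aromatic (benzothiophene).
Aromatic: B, C. Total: 2.

2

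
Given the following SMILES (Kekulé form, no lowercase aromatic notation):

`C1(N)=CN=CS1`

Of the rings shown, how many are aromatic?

1

The SMILES encodes a five-membered ring with a sulfur at position 1 and a nitrogen at position 3 (in a C=N bond), with two double bonds.
The 5-membered ring with one sulfur and one =N– is planar and fully conjugated; 2 ring double bonds (4 π electrons) plus a heteroatom lone pair (2) give 6 π electrons. 6 = 4(1)+2, so it is aromatic (thiazole).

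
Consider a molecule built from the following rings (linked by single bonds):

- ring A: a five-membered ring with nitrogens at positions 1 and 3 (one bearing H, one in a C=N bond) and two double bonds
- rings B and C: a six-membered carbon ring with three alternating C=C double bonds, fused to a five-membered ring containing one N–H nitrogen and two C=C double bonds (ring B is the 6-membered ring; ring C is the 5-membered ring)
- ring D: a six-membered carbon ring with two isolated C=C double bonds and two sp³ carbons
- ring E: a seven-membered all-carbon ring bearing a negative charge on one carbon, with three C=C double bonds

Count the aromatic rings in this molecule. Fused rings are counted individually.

3

Ring A is planar and fully conjugated; 2 ring double bonds (4 π electrons) plus a heteroatom lone pair (2) give 6 π electrons. 6 = 4(1)+2, so ring A is aromatic (imidazole).
Rings B and C form a fused bicyclic system (with one N–H) with 9 sp² atoms and 10 π electrons from ring double bonds plus a heteroatom lone pair. 10 = 4(2)+2, so the system is aromatic and both rings count as aromatic (indole).
Ring D has two sp³ carbons, so it is not fully conjugated — not aromatic (1,4-cyclohexadiene).
Ring E has only sp² ring atoms; a planar conformation would have a fully conjugated π system of 8 electrons. But 8 = 4(2), which is 4n not 4n+2, so ring E is not aromatic (cycloheptatrienyl anion).
Aromatic: A, B, C. Total: 3.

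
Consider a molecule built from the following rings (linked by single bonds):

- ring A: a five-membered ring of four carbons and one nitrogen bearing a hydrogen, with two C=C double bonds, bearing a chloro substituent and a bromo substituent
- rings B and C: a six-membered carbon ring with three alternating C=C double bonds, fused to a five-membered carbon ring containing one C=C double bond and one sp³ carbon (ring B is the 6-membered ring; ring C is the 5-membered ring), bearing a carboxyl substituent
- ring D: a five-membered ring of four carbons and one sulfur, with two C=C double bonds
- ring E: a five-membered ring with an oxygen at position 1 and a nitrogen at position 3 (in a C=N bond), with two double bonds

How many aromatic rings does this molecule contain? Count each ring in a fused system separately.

4

Ring A has a continuous p-orbital overlap around the ring; 2 ring double bonds (4 π electrons) plus a heteroatom lone pair (2) give 6 π electrons. That satisfies 4n+2 with n=1, so ring A is aromatic (pyrrole).
Ring B is fully conjugated (every ring atom contributes a p orbital); 3 ring double bonds give 6 π electrons. That satisfies 4n+2 with n=1, so ring B is aromatic (benzene ring).
Ring C has one sp³ carbon, so it is not fully conjugated — not aromatic (cyclopentene ring).
Ring D is fully conjugated (every ring atom contributes a p orbital); 2 ring double bonds (4 π electrons) plus a heteroatom lone pair (2) give 6 π electrons. 6 = 4(1)+2, so ring D is aromatic (thiophene).
Ring E is fully conjugated (every ring atom contributes a p orbital); 2 ring double bonds (4 π electrons) plus a heteroatom lone pair (2) give 6 π electrons. Since 6 = 4n+2 (n=1), ring E is aromatic (oxazole).
Aromatic: A, B, D, E. Total: 4.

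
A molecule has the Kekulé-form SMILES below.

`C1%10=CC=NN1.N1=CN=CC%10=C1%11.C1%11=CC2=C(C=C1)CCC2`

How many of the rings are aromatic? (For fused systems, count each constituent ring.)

The SMILES encodes a five-membered ring with two adjacent nitrogens (one bearing H, one in a double bond) and two double bonds; a six-membered ring with nitrogens at positions 1 and 3 and three alternating double bonds; a six-membered carbon ring with three alternating C=C double bonds, fused to a saturated five-membered carbon ring.
The 5-membered ring with two adjacent nitrogens (one N–H, one =N–) is planar and fully conjugated; 2 ring double bonds (4 π electrons) plus a heteroatom lone pair (2) give 6 π electrons. That satisfies 4n+2 with n=1, so it is aromatic (pyrazole).
The 6-membered ring with two nitrogens (1,3) has a continuous p-orbital overlap around the ring; 3 ring double bonds give 6 π electrons. Since 6 = 4n+2 (n=1), it is aromatic (pyrimidine).
The 6-membered ring has a continuous p-orbital overlap around the ring; 3 ring double bonds give 6 π electrons. 6 = 4(1)+2, so it is aromatic (benzene ring).
The 5-membered ring has three sp³ carbons, so it is not fully conjugated — not aromatic (cyclopentane ring).
3 of the 4 rings are aromatic. Total: 3.

3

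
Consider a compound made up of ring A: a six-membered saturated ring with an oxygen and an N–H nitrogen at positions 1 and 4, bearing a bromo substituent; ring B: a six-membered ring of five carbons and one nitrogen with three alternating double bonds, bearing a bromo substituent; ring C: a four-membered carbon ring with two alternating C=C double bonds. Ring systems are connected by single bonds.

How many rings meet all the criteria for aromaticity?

1

Ring A has only sp³ atoms, so it is not fully conjugated — not aromatic (morpholine).
Ring B is planar and fully conjugated; 3 ring double bonds give 6 π electrons. That satisfies 4n+2 with n=1, so ring B is aromatic (pyridine).
Ring C has only sp² ring atoms; a planar conformation would have a fully conjugated π system of 4 electrons. But 4 = 4(1), which is 4n not 4n+2, so ring C is not aromatic (cyclobutadiene) — cyclobutadiene is antiaromatic and distorts to a rectangle.
Aromatic: B. Total: 1.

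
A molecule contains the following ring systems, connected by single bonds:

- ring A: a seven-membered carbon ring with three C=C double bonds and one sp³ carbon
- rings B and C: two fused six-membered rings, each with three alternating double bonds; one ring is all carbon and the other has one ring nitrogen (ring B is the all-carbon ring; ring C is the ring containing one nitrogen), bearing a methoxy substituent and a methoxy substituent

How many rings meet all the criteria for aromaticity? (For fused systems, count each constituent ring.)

Ring A has one sp³ carbon, so it is not fully conjugated — not aromatic (cycloheptatriene).
Rings B and C form a fused bicyclic system (with one nitrogen) with 10 sp² atoms and 10 π electrons from ring double bonds. 10 = 4(2)+2, so the system is aromatic and both rings count as aromatic (quinoline).
Aromatic: B, C. Total: 2.

2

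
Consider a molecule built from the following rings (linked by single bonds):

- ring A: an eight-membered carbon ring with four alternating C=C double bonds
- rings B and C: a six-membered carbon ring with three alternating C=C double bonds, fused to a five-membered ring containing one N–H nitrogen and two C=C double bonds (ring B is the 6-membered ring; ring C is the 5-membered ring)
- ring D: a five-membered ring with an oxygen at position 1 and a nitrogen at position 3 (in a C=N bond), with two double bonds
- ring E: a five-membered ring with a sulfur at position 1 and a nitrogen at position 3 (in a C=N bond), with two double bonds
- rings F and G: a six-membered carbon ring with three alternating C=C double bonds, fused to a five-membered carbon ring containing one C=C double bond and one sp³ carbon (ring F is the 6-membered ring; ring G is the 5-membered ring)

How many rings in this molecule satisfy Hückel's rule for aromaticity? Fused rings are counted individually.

Ring A has only sp² ring atoms; a planar conformation would have a fully conjugated π system of 8 electrons. But 8 = 4(2), which is 4n not 4n+2, so ring A is not aromatic (cyclooctatetraene) — cyclooctatetraene distorts into a non-planar tub to avoid antiaromaticity.
Rings B and C form a fused bicyclic system (with one N–H) with 9 sp² atoms and 10 π electrons from ring double bonds plus a heteroatom lone pair. 10 = 4(2)+2, so the system is aromatic and both rings count as aromatic (indole).
Ring D is fully conjugated (every ring atom contributes a p orbital); 2 ring double bonds (4 π electrons) plus a heteroatom lone pair (2) give 6 π electrons. That satisfies 4n+2 with n=1, so ring D is aromatic (oxazole).
Ring E has a continuous p-orbital overlap around the ring; 2 ring double bonds (4 π electrons) plus a heteroatom lone pair (2) give 6 π electrons. 6 = 4(1)+2, so ring E is aromatic (thiazole).
Ring F has a continuous p-orbital overlap around the ring; 3 ring double bonds give 6 π electrons. That satisfies 4n+2 with n=1, so ring F is aromatic (benzene ring).
Ring G has one sp³ carbon, so it is not fully conjugated — not aromatic (cyclopentene ring).
Aromatic: B, C, D, E, F. Total: 5.

5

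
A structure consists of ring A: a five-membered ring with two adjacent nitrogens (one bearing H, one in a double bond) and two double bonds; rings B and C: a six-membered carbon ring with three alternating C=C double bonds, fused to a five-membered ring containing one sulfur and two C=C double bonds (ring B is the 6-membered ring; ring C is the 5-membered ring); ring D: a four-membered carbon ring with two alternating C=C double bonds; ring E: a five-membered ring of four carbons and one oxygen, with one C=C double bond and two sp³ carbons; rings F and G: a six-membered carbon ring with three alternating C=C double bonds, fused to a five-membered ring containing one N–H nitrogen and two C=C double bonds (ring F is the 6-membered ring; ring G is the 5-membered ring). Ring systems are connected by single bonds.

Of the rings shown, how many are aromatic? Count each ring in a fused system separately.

Ring A has a continuous p-orbital overlap around the ring; 2 ring double bonds (4 π electrons) plus a heteroatom lone pair (2) give 6 π electrons. That satisfies 4n+2 with n=1, so ring A is aromatic (pyrazole).
Rings B and C form a fused bicyclic system (with one sulfur) with 9 sp² atoms and 10 π electrons from ring double bonds plus a heteroatom lone pair. 10 = 4(2)+2, so the system is aromatic and both rings count as aromatic (benzothiophene).
Ring D has only sp² ring atoms; a planar conformation would have a fully conjugated π system of 4 electrons. But 4 = 4(1), which is 4n not 4n+2, so ring D is not aromatic (cyclobutadiene) — cyclobutadiene is antiaromatic and distorts to a rectangle.
Ring E has two sp³ carbons, so it is not fully conjugated — not aromatic (2,3-dihydrofuran).
Rings F and G form a fused bicyclic system (with one N–H) with 9 sp² atoms and 10 π electrons from ring double bonds plus a heteroatom lone pair. 10 = 4(2)+2, so the system is aromatic and both rings count as aromatic (indole).
Aromatic: A, B, C, F, G. Total: 5.

5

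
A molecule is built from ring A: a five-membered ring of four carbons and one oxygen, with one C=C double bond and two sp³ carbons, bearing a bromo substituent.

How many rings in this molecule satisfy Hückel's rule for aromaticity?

Ring A has two sp³ carbons, so it is not fully conjugated — not aromatic (2,3-dihydrofuran).

0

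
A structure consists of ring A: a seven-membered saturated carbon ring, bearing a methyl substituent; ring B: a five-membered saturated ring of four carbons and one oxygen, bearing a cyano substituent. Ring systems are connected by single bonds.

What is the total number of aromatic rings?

0

Ring A has only sp³ atoms, so it is not fully conjugated — not aromatic (cycloheptane).
Ring B has only sp³ atoms, so it is not fully conjugated — not aromatic (tetrahydrofuran).
No ring is aromatic. Total: 0.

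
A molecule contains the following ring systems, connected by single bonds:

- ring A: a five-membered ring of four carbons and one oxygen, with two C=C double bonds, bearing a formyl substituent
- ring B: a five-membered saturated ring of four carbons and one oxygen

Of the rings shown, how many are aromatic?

Ring A has a continuous p-orbital overlap around the ring; 2 ring double bonds (4 π electrons) plus a heteroatom lone pair (2) give 6 π electrons. 6 = 4(1)+2, so ring A is aromatic (furan).
Ring B has only sp³ atoms, so it is not fully conjugated — not aromatic (tetrahydrofuran).
Aromatic: A. Total: 1.

1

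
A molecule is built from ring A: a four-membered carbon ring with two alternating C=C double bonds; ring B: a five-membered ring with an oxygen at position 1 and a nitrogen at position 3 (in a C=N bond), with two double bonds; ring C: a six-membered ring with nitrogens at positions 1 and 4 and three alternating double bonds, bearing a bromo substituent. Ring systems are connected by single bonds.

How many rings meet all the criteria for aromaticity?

2

Ring A has only sp² ring atoms; a planar conformation would have a fully conjugated π system of 4 electrons. But 4 = 4(1), which is 4n not 4n+2, so ring A is not aromatic (cyclobutadiene) — cyclobutadiene is antiaromatic and distorts to a rectangle.
Ring B has a continuous p-orbital overlap around the ring; 2 ring double bonds (4 π electrons) plus a heteroatom lone pair (2) give 6 π electrons. Since 6 = 4n+2 (n=1), ring B is aromatic (oxazole).
Ring C is fully conjugated (every ring atom contributes a p orbital); 3 ring double bonds give 6 π electrons. 6 = 4(1)+2, so ring C is aromatic (pyrazine).
Aromatic: B, C. Total: 2.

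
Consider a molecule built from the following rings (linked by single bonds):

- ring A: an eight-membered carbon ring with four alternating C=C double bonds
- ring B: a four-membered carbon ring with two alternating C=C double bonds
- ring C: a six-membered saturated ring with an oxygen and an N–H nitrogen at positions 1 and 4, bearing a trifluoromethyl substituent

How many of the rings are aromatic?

0

Ring A has only sp² ring atoms; a planar conformation would have a fully conjugated π system of 8 electrons. But 8 = 4(2), which is 4n not 4n+2, so ring A is not aromatic (cyclooctatetraene) — cyclooctatetraene distorts into a non-planar tub to avoid antiaromaticity.
Ring B has only sp² ring atoms; a planar conformation would have a fully conjugated π system of 4 electrons. But 4 = 4(1), which is 4n not 4n+2, so ring B is not aromatic (cyclobutadiene) — cyclobutadiene is antiaromatic and distorts to a rectangle.
Ring C has only sp³ atoms, so it is not fully conjugated — not aromatic (morpholine).
No ring is aromatic. Total: 0.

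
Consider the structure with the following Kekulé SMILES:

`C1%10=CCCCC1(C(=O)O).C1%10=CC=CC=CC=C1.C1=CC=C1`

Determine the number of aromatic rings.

0

The SMILES encodes a six-membered carbon ring with one C=C double bond; an eight-membered carbon ring with four alternating C=C double bonds; a four-membered carbon ring with two alternating C=C double bonds.
The 6-membered ring has four sp³ carbons, so it is not fully conjugated — not aromatic (cyclohexene).
The 8-membered ring has only sp² ring atoms; a planar conformation would have a fully conjugated π system of 8 electrons. But 8 = 4(2), which is 4n not 4n+2, so it is not aromatic (cyclooctatetraene) — cyclooctatetraene distorts into a non-planar tub to avoid antiaromaticity.
The 4-membered ring has only sp² ring atoms; a planar conformation would have a fully conjugated π system of 4 electrons. But 4 = 4(1), which is 4n not 4n+2, so it is not aromatic (cyclobutadiene) — cyclobutadiene is antiaromatic and distorts to a rectangle.
None of the rings are aromatic. Total: 0.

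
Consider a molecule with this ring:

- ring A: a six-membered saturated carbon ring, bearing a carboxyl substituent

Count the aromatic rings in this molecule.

Ring A has only sp³ atoms, so it is not fully conjugated — not aromatic (cyclohexane).

0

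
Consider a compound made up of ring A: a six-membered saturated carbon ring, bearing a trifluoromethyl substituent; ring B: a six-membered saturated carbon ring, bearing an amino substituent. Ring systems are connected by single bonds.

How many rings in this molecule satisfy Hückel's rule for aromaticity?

Ring A has only sp³ atoms, so it is not fully conjugated — not aromatic (cyclohexane).
Ring B has only sp³ atoms, so it is not fully conjugated — not aromatic (cyclohexane).
No ring is aromatic. Total: 0.

0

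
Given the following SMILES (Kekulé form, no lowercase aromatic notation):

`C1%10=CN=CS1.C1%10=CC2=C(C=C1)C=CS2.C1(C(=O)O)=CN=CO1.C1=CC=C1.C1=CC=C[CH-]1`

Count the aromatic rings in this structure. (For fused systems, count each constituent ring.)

5

The SMILES encodes a five-membered ring with a sulfur at position 1 and a nitrogen at position 3 (in a C=N bond), with two double bonds; a six-membered carbon ring with three alternating C=C double bonds, fused to a five-membered ring containing one sulfur and two C=C double bonds; a five-membered ring with an oxygen at position 1 and a nitrogen at position 3 (in a C=N bond), with two double bonds; a four-membered carbon ring with two alternating C=C double bonds; a five-membered all-carbon ring bearing a negative charge on one carbon, with two C=C double bonds.
The 5-membered ring with one sulfur and one =N– has a continuous p-orbital overlap around the ring; 2 ring double bonds (4 π electrons) plus a heteroatom lone pair (2) give 6 π electrons. That satisfies 4n+2 with n=1, so it is aromatic (thiazole).
The fused 6/5-membered bicyclic (with one sulfur) is a single π system with 9 sp² atoms and 10 π electrons from ring double bonds plus a heteroatom lone pair. 10 = 4(2)+2, so the system is aromatic and both rings count as aromatic (benzothiophene).
The 5-membered ring with one oxygen and one =N– is fully conjugated (every ring atom contributes a p orbital); 2 ring double bonds (4 π electrons) plus a heteroatom lone pair (2) give 6 π electrons. 6 = 4(1)+2, so it is aromatic (oxazole).
The 4-membered ring has only sp² ring atoms; a planar conformation would have a fully conjugated π system of 4 electrons. But 4 = 4(1), which is 4n not 4n+2, so it is not aromatic (cyclobutadiene) — cyclobutadiene is antiaromatic and distorts to a rectangle.
The 5-membered ring has a continuous p-orbital overlap around the ring; 2 ring double bonds (4 π electrons) plus the carbanion lone pair (2) give 6 π electrons. That satisfies 4n+2 with n=1, so it is aromatic (cyclopentadienyl anion).
5 of the 6 rings are aromatic. Total: 5.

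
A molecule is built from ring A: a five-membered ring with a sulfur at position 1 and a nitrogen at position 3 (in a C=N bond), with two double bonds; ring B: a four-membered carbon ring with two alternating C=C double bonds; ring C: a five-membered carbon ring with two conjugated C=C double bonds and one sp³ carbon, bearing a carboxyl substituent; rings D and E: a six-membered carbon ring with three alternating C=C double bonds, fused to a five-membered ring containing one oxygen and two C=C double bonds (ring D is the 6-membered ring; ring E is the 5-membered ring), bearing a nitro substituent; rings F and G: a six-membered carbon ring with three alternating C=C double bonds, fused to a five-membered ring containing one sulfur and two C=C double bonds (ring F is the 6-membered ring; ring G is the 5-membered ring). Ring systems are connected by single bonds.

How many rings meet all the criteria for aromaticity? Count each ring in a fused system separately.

Ring A is fully conjugated (every ring atom contributes a p orbital); 2 ring double bonds (4 π electrons) plus a heteroatom lone pair (2) give 6 π electrons. Since 6 = 4n+2 (n=1), ring A is aromatic (thiazole).
Ring B has only sp² ring atoms; a planar conformation would have a fully conjugated π system of 4 electrons. But 4 = 4(1), which is 4n not 4n+2, so ring B is not aromatic (cyclobutadiene) — cyclobutadiene is antiaromatic and distorts to a rectangle.
Ring C has one sp³ carbon, so it is not fully conjugated — not aromatic (cyclopentadiene).
Rings D and E form a fused bicyclic system (with one oxygen) with 9 sp² atoms and 10 π electrons from ring double bonds plus a heteroatom lone pair. 10 = 4(2)+2, so the system is aromatic and both rings count as aromatic (benzofuran).
Rings F and G form a fused bicyclic system (with one sulfur) with 9 sp² atoms and 10 π electrons from ring double bonds plus a heteroatom lone pair. 10 = 4(2)+2, so the system is aromatic and both rings count as aromatic (benzothiophene).
Aromatic: A, D, E, F, G. Total: 5.

5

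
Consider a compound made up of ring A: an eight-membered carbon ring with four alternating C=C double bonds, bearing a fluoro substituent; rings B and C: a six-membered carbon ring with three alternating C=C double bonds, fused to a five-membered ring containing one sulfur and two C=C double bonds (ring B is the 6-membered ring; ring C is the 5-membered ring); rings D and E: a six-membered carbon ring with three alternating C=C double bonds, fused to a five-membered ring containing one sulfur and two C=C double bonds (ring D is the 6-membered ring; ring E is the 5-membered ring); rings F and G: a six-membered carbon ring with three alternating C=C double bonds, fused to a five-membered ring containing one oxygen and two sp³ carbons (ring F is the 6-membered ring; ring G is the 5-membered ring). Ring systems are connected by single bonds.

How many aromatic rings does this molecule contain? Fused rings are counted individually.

5

Ring A has only sp² ring atoms; a planar conformation would have a fully conjugated π system of 8 electrons. But 8 = 4(2), which is 4n not 4n+2, so ring A is not aromatic (cyclooctatetraene) — cyclooctatetraene distorts into a non-planar tub to avoid antiaromaticity.
Rings B and C form a fused bicyclic system (with one sulfur) with 9 sp² atoms and 10 π electrons from ring double bonds plus a heteroatom lone pair. 10 = 4(2)+2, so the system is aromatic and both rings count as aromatic (benzothiophene).
Rings D and E form a fused bicyclic system (with one sulfur) with 9 sp² atoms and 10 π electrons from ring double bonds plus a heteroatom lone pair. 10 = 4(2)+2, so the system is aromatic and both rings count as aromatic (benzothiophene).
Ring F is planar and fully conjugated; 3 ring double bonds give 6 π electrons. 6 = 4(1)+2, so ring F is aromatic (benzene ring).
Ring G has two sp³ carbons, so it is not fully conjugated — not aromatic (oxolane ring).
Aromatic: B, C, D, E, F. Total: 5.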